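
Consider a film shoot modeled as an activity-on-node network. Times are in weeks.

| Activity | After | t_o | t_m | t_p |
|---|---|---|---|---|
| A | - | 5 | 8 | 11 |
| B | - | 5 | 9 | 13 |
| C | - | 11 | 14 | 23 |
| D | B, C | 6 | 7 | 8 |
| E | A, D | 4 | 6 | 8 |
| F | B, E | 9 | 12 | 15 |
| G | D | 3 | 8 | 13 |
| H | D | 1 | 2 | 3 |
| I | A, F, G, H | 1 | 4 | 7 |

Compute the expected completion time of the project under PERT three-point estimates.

44 weeks

te_A = (5 + 4·8 + 11)/6 = 48/6 = 8
te_B = (5 + 4·9 + 13)/6 = 54/6 = 9
te_C = (11 + 4·14 + 23)/6 = 90/6 = 15
te_D = (6 + 4·7 + 8)/6 = 42/6 = 7
te_E = (4 + 4·6 + 8)/6 = 36/6 = 6
te_F = (9 + 4·12 + 15)/6 = 72/6 = 12
te_G = (3 + 4·8 + 13)/6 = 48/6 = 8
te_H = (1 + 4·2 + 3)/6 = 12/6 = 2
te_I = (1 + 4·4 + 7)/6 = 24/6 = 4

Forward pass:
ES_A = 0; EF_A = 8
ES_B = 0; EF_B = 9
ES_C = 0; EF_C = 15
ES_D = max(EF_B=9, EF_C=15) = 15; EF_D = 15+7 = 22
ES_E = max(EF_A=8, EF_D=22) = 22; EF_E = 22+6 = 28
ES_F = max(EF_B=9, EF_E=28) = 28; EF_F = 28+12 = 40
ES_G = 22; EF_G = 22+8 = 30
ES_H = 22; EF_H = 22+2 = 24
ES_I = max(EF_A=8, EF_F=40, EF_G=30, EF_H=24) = 40; EF_I = 40+4 = 44
Expected project duration μ = 44 weeks. Critical path: C → D → E → F → I.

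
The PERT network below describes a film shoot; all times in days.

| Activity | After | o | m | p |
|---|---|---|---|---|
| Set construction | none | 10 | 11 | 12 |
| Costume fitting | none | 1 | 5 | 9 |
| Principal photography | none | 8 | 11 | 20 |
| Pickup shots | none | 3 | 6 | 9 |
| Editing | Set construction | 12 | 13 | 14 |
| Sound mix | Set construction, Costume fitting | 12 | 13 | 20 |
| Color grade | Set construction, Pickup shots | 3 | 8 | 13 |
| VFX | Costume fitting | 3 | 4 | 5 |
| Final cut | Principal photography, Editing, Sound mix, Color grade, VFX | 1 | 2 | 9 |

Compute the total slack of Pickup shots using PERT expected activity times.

te_Set construction = (10 + 4·11 + 12)/6 = 66/6 = 11
te_Costume fitting = (1 + 4·5 + 9)/6 = 30/6 = 5
te_Principal photography = (8 + 4·11 + 20)/6 = 72/6 = 12
te_Pickup shots = (3 + 4·6 + 9)/6 = 36/6 = 6
te_Editing = (12 + 4·13 + 14)/6 = 78/6 = 13
te_Sound mix = (12 + 4·13 + 20)/6 = 84/6 = 14
te_Color grade = (3 + 4·8 + 13)/6 = 48/6 = 8
te_VFX = (3 + 4·4 + 5)/6 = 24/6 = 4
te_Final cut = (1 + 4·2 + 9)/6 = 18/6 = 3

Forward pass:
ES_Set construction = 0; EF_Set construction = 11
ES_Costume fitting = 0; EF_Costume fitting = 5
ES_Principal photography = 0; EF_Principal photography = 12
ES_Pickup shots = 0; EF_Pickup shots = 6
ES_Editing = 11; EF_Editing = 11+13 = 24
ES_Sound mix = max(EF_Set construction=11, EF_Costume fitting=5) = 11; EF_Sound mix = 11+14 = 25
ES_Color grade = max(EF_Set construction=11, EF_Pickup shots=6) = 11; EF_Color grade = 11+8 = 19
ES_VFX = 5; EF_VFX = 5+4 = 9
ES_Final cut = max(EF_Principal photography=12, EF_Editing=24, EF_Sound mix=25, EF_Color grade=19, EF_VFX=9) = 25; EF_Final cut = 25+3 = 28
Expected project duration μ = 28 days. Critical path: Set construction → Sound mix → Final cut.

Backward pass:
LF_Final cut = 28; LS_Final cut = 28−3 = 25
LF_VFX = LS_Final cut = 25; LS_VFX = 25−4 = 21
LF_Color grade = LS_Final cut = 25; LS_Color grade = 25−8 = 17
LF_Sound mix = LS_Final cut = 25; LS_Sound mix = 25−14 = 11
LF_Editing = LS_Final cut = 25; LS_Editing = 25−13 = 12
LF_Pickup shots = LS_Color grade = 17; LS_Pickup shots = 17−6 = 11
LF_Principal photography = LS_Final cut = 25; LS_Principal photography = 25−12 = 13
LF_Costume fitting = min(LS_Sound mix=11, LS_VFX=21) = 11; LS_Costume fitting = 11−5 = 6
LF_Set construction = min(LS_Editing=12, LS_Sound mix=11, LS_Color grade=17) = 11; LS_Set construction = 11−11 = 0
Slack_Pickup shots = LS_Pickup shots − ES_Pickup shots = 11 − 0 = 11

11 days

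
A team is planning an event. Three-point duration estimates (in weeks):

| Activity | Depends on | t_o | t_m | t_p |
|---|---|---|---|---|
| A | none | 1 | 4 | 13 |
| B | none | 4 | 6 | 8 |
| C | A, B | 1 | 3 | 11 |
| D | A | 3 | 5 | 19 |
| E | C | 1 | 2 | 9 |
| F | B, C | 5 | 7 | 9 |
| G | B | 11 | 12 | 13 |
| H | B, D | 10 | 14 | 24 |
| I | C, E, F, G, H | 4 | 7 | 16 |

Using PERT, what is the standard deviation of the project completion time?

4.53 weeks

te_A = (1 + 4·4 + 13)/6 = 30/6 = 5; σ²_A = ((13−1)/6)² = 4.000
te_B = (4 + 4·6 + 8)/6 = 36/6 = 6; σ²_B = ((8−4)/6)² = 0.444
te_C = (1 + 4·3 + 11)/6 = 24/6 = 4; σ²_C = ((11−1)/6)² = 2.778
te_D = (3 + 4·5 + 19)/6 = 42/6 = 7; σ²_D = ((19−3)/6)² = 7.111
te_E = (1 + 4·2 + 9)/6 = 18/6 = 3; σ²_E = ((9−1)/6)² = 1.778
te_F = (5 + 4·7 + 9)/6 = 42/6 = 7; σ²_F = ((9−5)/6)² = 0.444
te_G = (11 + 4·12 + 13)/6 = 72/6 = 12; σ²_G = ((13−11)/6)² = 0.111
te_H = (10 + 4·14 + 24)/6 = 90/6 = 15; σ²_H = ((24−10)/6)² = 5.444
te_I = (4 + 4·7 + 16)/6 = 48/6 = 8; σ²_I = ((16−4)/6)² = 4.000

Forward pass:
ES_A = 0; EF_A = 5
ES_B = 0; EF_B = 6
ES_C = max(EF_A=5, EF_B=6) = 6; EF_C = 6+4 = 10
ES_D = 5; EF_D = 5+7 = 12
ES_E = 10; EF_E = 10+3 = 13
ES_F = max(EF_B=6, EF_C=10) = 10; EF_F = 10+7 = 17
ES_G = 6; EF_G = 6+12 = 18
ES_H = max(EF_B=6, EF_D=12) = 12; EF_H = 12+15 = 27
ES_I = max(EF_C=10, EF_E=13, EF_F=17, EF_G=18, EF_H=27) = 27; EF_I = 27+8 = 35
Expected project duration μ = 35 weeks. Critical path: A → D → H → I.

Variance along critical path = 4.000 + 7.111 + 5.444 + 4.000 = 20.556
σ = √20.556 = 4.534 weeks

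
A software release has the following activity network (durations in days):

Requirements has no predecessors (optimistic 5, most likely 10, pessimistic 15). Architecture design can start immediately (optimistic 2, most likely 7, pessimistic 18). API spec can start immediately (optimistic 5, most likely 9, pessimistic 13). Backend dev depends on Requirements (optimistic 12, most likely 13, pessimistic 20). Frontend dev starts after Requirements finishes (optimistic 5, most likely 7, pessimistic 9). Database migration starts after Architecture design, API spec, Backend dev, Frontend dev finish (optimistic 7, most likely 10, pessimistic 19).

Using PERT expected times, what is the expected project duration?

35 days

te_Requirements = (5 + 4·10 + 15)/6 = 60/6 = 10
te_Architecture design = (2 + 4·7 + 18)/6 = 48/6 = 8
te_API spec = (5 + 4·9 + 13)/6 = 54/6 = 9
te_Backend dev = (12 + 4·13 + 20)/6 = 84/6 = 14
te_Frontend dev = (5 + 4·7 + 9)/6 = 42/6 = 7
te_Database migration = (7 + 4·10 + 19)/6 = 66/6 = 11

Forward pass:
ES_Requirements = 0; EF_Requirements = 10
ES_Architecture design = 0; EF_Architecture design = 8
ES_API spec = 0; EF_API spec = 9
ES_Backend dev = 10; EF_Backend dev = 10+14 = 24
ES_Frontend dev = 10; EF_Frontend dev = 10+7 = 17
ES_Database migration = max(EF_Architecture design=8, EF_API spec=9, EF_Backend dev=24, EF_Frontend dev=17) = 24; EF_Database migration = 24+11 = 35
Expected project duration μ = 35 days. Critical path: Requirements → Backend dev → Database migration.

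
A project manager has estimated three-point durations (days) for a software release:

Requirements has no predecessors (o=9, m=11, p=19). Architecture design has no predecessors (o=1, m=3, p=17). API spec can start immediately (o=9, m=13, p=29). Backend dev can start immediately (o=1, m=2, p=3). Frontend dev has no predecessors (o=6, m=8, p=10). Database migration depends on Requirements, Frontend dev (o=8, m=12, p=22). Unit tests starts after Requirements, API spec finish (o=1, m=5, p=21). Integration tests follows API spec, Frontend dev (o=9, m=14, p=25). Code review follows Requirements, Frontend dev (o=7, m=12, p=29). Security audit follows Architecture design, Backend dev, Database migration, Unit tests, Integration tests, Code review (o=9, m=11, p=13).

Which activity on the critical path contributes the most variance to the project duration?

te_Requirements = (9 + 4·11 + 19)/6 = 72/6 = 12; σ²_Requirements = ((19−9)/6)² = 2.778
te_Architecture design = (1 + 4·3 + 17)/6 = 30/6 = 5; σ²_Architecture design = ((17−1)/6)² = 7.111
te_API spec = (9 + 4·13 + 29)/6 = 90/6 = 15; σ²_API spec = ((29−9)/6)² = 11.111
te_Backend dev = (1 + 4·2 + 3)/6 = 12/6 = 2; σ²_Backend dev = ((3−1)/6)² = 0.111
te_Frontend dev = (6 + 4·8 + 10)/6 = 48/6 = 8; σ²_Frontend dev = ((10−6)/6)² = 0.444
te_Database migration = (8 + 4·12 + 22)/6 = 78/6 = 13; σ²_Database migration = ((22−8)/6)² = 5.444
te_Unit tests = (1 + 4·5 + 21)/6 = 42/6 = 7; σ²_Unit tests = ((21−1)/6)² = 11.111
te_Integration tests = (9 + 4·14 + 25)/6 = 90/6 = 15; σ²_Integration tests = ((25−9)/6)² = 7.111
te_Code review = (7 + 4·12 + 29)/6 = 84/6 = 14; σ²_Code review = ((29−7)/6)² = 13.444
te_Security audit = (9 + 4·11 + 13)/6 = 66/6 = 11; σ²_Security audit = ((13−9)/6)² = 0.444

Forward pass:
ES_Requirements = 0; EF_Requirements = 12
ES_Architecture design = 0; EF_Architecture design = 5
ES_API spec = 0; EF_API spec = 15
ES_Backend dev = 0; EF_Backend dev = 2
ES_Frontend dev = 0; EF_Frontend dev = 8
ES_Database migration = max(EF_Requirements=12, EF_Frontend dev=8) = 12; EF_Database migration = 12+13 = 25
ES_Unit tests = max(EF_Requirements=12, EF_API spec=15) = 15; EF_Unit tests = 15+7 = 22
ES_Integration tests = max(EF_API spec=15, EF_Frontend dev=8) = 15; EF_Integration tests = 15+15 = 30
ES_Code review = max(EF_Requirements=12, EF_Frontend dev=8) = 12; EF_Code review = 12+14 = 26
ES_Security audit = max(EF_Architecture design=5, EF_Backend dev=2, EF_Database migration=25, EF_Unit tests=22, EF_Integration tests=30, EF_Code review=26) = 30; EF_Security audit = 30+11 = 41
Expected project duration μ = 41 days. Critical path: API spec → Integration tests → Security audit.

Variances on critical path: σ²_API spec=11.111, σ²_Integration tests=7.111, σ²_Security audit=0.444.
Largest is σ²_API spec = 11.111.

API spec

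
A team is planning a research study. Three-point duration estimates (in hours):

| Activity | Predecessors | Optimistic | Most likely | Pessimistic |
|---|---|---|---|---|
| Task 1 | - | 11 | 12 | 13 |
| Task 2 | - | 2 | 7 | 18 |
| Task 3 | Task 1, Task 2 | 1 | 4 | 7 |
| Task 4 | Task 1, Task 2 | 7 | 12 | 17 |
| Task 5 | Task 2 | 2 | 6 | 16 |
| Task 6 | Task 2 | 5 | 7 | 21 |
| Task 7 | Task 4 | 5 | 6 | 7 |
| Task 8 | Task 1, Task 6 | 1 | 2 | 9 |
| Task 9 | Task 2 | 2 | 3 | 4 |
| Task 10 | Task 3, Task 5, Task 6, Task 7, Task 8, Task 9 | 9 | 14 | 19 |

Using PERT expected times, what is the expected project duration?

te_Task 1 = (11 + 4·12 + 13)/6 = 72/6 = 12
te_Task 2 = (2 + 4·7 + 18)/6 = 48/6 = 8
te_Task 3 = (1 + 4·4 + 7)/6 = 24/6 = 4
te_Task 4 = (7 + 4·12 + 17)/6 = 72/6 = 12
te_Task 5 = (2 + 4·6 + 16)/6 = 42/6 = 7
te_Task 6 = (5 + 4·7 + 21)/6 = 54/6 = 9
te_Task 7 = (5 + 4·6 + 7)/6 = 36/6 = 6
te_Task 8 = (1 + 4·2 + 9)/6 = 18/6 = 3
te_Task 9 = (2 + 4·3 + 4)/6 = 18/6 = 3
te_Task 10 = (9 + 4·14 + 19)/6 = 84/6 = 14

Forward pass:
ES_Task 1 = 0; EF_Task 1 = 12
ES_Task 2 = 0; EF_Task 2 = 8
ES_Task 3 = max(EF_Task 1=12, EF_Task 2=8) = 12; EF_Task 3 = 12+4 = 16
ES_Task 4 = max(EF_Task 1=12, EF_Task 2=8) = 12; EF_Task 4 = 12+12 = 24
ES_Task 5 = 8; EF_Task 5 = 8+7 = 15
ES_Task 6 = 8; EF_Task 6 = 8+9 = 17
ES_Task 7 = 24; EF_Task 7 = 24+6 = 30
ES_Task 8 = max(EF_Task 1=12, EF_Task 6=17) = 17; EF_Task 8 = 17+3 = 20
ES_Task 9 = 8; EF_Task 9 = 8+3 = 11
ES_Task 10 = max(EF_Task 3=16, EF_Task 5=15, EF_Task 6=17, EF_Task 7=30, EF_Task 8=20, EF_Task 9=11) = 30; EF_Task 10 = 30+14 = 44
Expected project duration μ = 44 hours. Critical path: Task 1 → Task 4 → Task 7 → Task 10.

44 hours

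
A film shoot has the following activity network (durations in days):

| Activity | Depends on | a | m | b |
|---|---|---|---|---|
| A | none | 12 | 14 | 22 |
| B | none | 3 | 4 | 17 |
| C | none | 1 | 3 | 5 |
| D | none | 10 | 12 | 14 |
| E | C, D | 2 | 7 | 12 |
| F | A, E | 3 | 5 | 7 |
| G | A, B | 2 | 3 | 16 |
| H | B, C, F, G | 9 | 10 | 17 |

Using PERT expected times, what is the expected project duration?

35 days

te_A = (12 + 4·14 + 22)/6 = 90/6 = 15
te_B = (3 + 4·4 + 17)/6 = 36/6 = 6
te_C = (1 + 4·3 + 5)/6 = 18/6 = 3
te_D = (10 + 4·12 + 14)/6 = 72/6 = 12
te_E = (2 + 4·7 + 12)/6 = 42/6 = 7
te_F = (3 + 4·5 + 7)/6 = 30/6 = 5
te_G = (2 + 4·3 + 16)/6 = 30/6 = 5
te_H = (9 + 4·10 + 17)/6 = 66/6 = 11

Forward pass:
ES_A = 0; EF_A = 15
ES_B = 0; EF_B = 6
ES_C = 0; EF_C = 3
ES_D = 0; EF_D = 12
ES_E = max(EF_C=3, EF_D=12) = 12; EF_E = 12+7 = 19
ES_F = max(EF_A=15, EF_E=19) = 19; EF_F = 19+5 = 24
ES_G = max(EF_A=15, EF_B=6) = 15; EF_G = 15+5 = 20
ES_H = max(EF_B=6, EF_C=3, EF_F=24, EF_G=20) = 24; EF_H = 24+11 = 35
Expected project duration μ = 35 days. Critical path: D → E → F → H.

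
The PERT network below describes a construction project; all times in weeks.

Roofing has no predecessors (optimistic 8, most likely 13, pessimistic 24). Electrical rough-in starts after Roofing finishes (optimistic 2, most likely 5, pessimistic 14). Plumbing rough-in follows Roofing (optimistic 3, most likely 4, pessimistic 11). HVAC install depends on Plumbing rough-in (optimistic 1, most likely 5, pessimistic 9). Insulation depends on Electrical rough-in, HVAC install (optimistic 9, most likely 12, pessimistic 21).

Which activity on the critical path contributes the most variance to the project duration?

te_Roofing = (8 + 4·13 + 24)/6 = 84/6 = 14; σ²_Roofing = ((24−8)/6)² = 7.111
te_Electrical rough-in = (2 + 4·5 + 14)/6 = 36/6 = 6; σ²_Electrical rough-in = ((14−2)/6)² = 4.000
te_Plumbing rough-in = (3 + 4·4 + 11)/6 = 30/6 = 5; σ²_Plumbing rough-in = ((11−3)/6)² = 1.778
te_HVAC install = (1 + 4·5 + 9)/6 = 30/6 = 5; σ²_HVAC install = ((9−1)/6)² = 1.778
te_Insulation = (9 + 4·12 + 21)/6 = 78/6 = 13; σ²_Insulation = ((21−9)/6)² = 4.000

Forward pass:
ES_Roofing = 0; EF_Roofing = 14
ES_Electrical rough-in = 14; EF_Electrical rough-in = 14+6 = 20
ES_Plumbing rough-in = 14; EF_Plumbing rough-in = 14+5 = 19
ES_HVAC install = 19; EF_HVAC install = 19+5 = 24
ES_Insulation = max(EF_Electrical rough-in=20, EF_HVAC install=24) = 24; EF_Insulation = 24+13 = 37
Expected project duration μ = 37 weeks. Critical path: Roofing → Plumbing rough-in → HVAC install → Insulation.

Variances on critical path: σ²_Roofing=7.111, σ²_Plumbing rough-in=1.778, σ²_HVAC install=1.778, σ²_Insulation=4.000.
Largest is σ²_Roofing = 7.111.

Roofing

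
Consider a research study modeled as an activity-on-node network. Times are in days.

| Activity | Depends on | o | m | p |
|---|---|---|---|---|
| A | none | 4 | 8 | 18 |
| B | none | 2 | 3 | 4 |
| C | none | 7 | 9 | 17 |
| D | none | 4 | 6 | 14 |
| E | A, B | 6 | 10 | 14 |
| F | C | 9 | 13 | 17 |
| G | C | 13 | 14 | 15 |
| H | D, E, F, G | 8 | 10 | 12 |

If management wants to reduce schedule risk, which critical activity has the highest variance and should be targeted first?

C

te_A = (4 + 4·8 + 18)/6 = 54/6 = 9; σ²_A = ((18−4)/6)² = 5.444
te_B = (2 + 4·3 + 4)/6 = 18/6 = 3; σ²_B = ((4−2)/6)² = 0.111
te_C = (7 + 4·9 + 17)/6 = 60/6 = 10; σ²_C = ((17−7)/6)² = 2.778
te_D = (4 + 4·6 + 14)/6 = 42/6 = 7; σ²_D = ((14−4)/6)² = 2.778
te_E = (6 + 4·10 + 14)/6 = 60/6 = 10; σ²_E = ((14−6)/6)² = 1.778
te_F = (9 + 4·13 + 17)/6 = 78/6 = 13; σ²_F = ((17−9)/6)² = 1.778
te_G = (13 + 4·14 + 15)/6 = 84/6 = 14; σ²_G = ((15−13)/6)² = 0.111
te_H = (8 + 4·10 + 12)/6 = 60/6 = 10; σ²_H = ((12−8)/6)² = 0.444

Forward pass:
ES_A = 0; EF_A = 9
ES_B = 0; EF_B = 3
ES_C = 0; EF_C = 10
ES_D = 0; EF_D = 7
ES_E = max(EF_A=9, EF_B=3) = 9; EF_E = 9+10 = 19
ES_F = 10; EF_F = 10+13 = 23
ES_G = 10; EF_G = 10+14 = 24
ES_H = max(EF_D=7, EF_E=19, EF_F=23, EF_G=24) = 24; EF_H = 24+10 = 34
Expected project duration μ = 34 days. Critical path: C → G → H.

Variances on critical path: σ²_C=2.778, σ²_G=0.111, σ²_H=0.444.
Largest is σ²_C = 2.778.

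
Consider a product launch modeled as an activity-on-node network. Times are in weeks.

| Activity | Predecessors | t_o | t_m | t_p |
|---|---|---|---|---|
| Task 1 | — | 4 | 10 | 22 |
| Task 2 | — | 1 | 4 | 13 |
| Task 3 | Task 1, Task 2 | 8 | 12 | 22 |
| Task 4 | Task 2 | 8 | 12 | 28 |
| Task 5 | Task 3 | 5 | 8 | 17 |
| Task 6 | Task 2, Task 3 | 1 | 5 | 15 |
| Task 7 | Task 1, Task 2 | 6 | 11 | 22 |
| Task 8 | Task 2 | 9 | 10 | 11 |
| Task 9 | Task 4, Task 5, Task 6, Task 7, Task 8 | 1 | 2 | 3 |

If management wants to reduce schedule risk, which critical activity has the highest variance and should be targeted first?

te_Task 1 = (4 + 4·10 + 22)/6 = 66/6 = 11; σ²_Task 1 = ((22−4)/6)² = 9.000
te_Task 2 = (1 + 4·4 + 13)/6 = 30/6 = 5; σ²_Task 2 = ((13−1)/6)² = 4.000
te_Task 3 = (8 + 4·12 + 22)/6 = 78/6 = 13; σ²_Task 3 = ((22−8)/6)² = 5.444
te_Task 4 = (8 + 4·12 + 28)/6 = 84/6 = 14; σ²_Task 4 = ((28−8)/6)² = 11.111
te_Task 5 = (5 + 4·8 + 17)/6 = 54/6 = 9; σ²_Task 5 = ((17−5)/6)² = 4.000
te_Task 6 = (1 + 4·5 + 15)/6 = 36/6 = 6; σ²_Task 6 = ((15−1)/6)² = 5.444
te_Task 7 = (6 + 4·11 + 22)/6 = 72/6 = 12; σ²_Task 7 = ((22−6)/6)² = 7.111
te_Task 8 = (9 + 4·10 + 11)/6 = 60/6 = 10; σ²_Task 8 = ((11−9)/6)² = 0.111
te_Task 9 = (1 + 4·2 + 3)/6 = 12/6 = 2; σ²_Task 9 = ((3−1)/6)² = 0.111

Forward pass:
ES_Task 1 = 0; EF_Task 1 = 11
ES_Task 2 = 0; EF_Task 2 = 5
ES_Task 3 = max(EF_Task 1=11, EF_Task 2=5) = 11; EF_Task 3 = 11+13 = 24
ES_Task 4 = 5; EF_Task 4 = 5+14 = 19
ES_Task 5 = 24; EF_Task 5 = 24+9 = 33
ES_Task 6 = max(EF_Task 2=5, EF_Task 3=24) = 24; EF_Task 6 = 24+6 = 30
ES_Task 7 = max(EF_Task 1=11, EF_Task 2=5) = 11; EF_Task 7 = 11+12 = 23
ES_Task 8 = 5; EF_Task 8 = 5+10 = 15
ES_Task 9 = max(EF_Task 4=19, EF_Task 5=33, EF_Task 6=30, EF_Task 7=23, EF_Task 8=15) = 33; EF_Task 9 = 33+2 = 35
Expected project duration μ = 35 weeks. Critical path: Task 1 → Task 3 → Task 5 → Task 9.

Variances on critical path: σ²_Task 1=9.000, σ²_Task 3=5.444, σ²_Task 5=4.000, σ²_Task 9=0.111.
Largest is σ²_Task 1 = 9.000.

Task 1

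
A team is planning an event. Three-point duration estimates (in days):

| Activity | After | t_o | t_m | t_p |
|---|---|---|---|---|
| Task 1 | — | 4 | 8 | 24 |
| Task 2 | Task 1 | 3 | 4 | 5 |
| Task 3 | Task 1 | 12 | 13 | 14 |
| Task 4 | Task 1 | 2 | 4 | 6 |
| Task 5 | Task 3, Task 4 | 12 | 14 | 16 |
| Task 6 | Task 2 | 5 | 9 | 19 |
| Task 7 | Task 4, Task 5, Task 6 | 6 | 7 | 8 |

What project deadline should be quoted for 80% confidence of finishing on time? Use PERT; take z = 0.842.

te_Task 1 = (4 + 4·8 + 24)/6 = 60/6 = 10; σ²_Task 1 = ((24−4)/6)² = 11.111
te_Task 2 = (3 + 4·4 + 5)/6 = 24/6 = 4; σ²_Task 2 = ((5−3)/6)² = 0.111
te_Task 3 = (12 + 4·13 + 14)/6 = 78/6 = 13; σ²_Task 3 = ((14−12)/6)² = 0.111
te_Task 4 = (2 + 4·4 + 6)/6 = 24/6 = 4; σ²_Task 4 = ((6−2)/6)² = 0.444
te_Task 5 = (12 + 4·14 + 16)/6 = 84/6 = 14; σ²_Task 5 = ((16−12)/6)² = 0.444
te_Task 6 = (5 + 4·9 + 19)/6 = 60/6 = 10; σ²_Task 6 = ((19−5)/6)² = 5.444
te_Task 7 = (6 + 4·7 + 8)/6 = 42/6 = 7; σ²_Task 7 = ((8−6)/6)² = 0.111

Forward pass:
ES_Task 1 = 0; EF_Task 1 = 10
ES_Task 2 = 10; EF_Task 2 = 10+4 = 14
ES_Task 3 = 10; EF_Task 3 = 10+13 = 23
ES_Task 4 = 10; EF_Task 4 = 10+4 = 14
ES_Task 5 = max(EF_Task 3=23, EF_Task 4=14) = 23; EF_Task 5 = 23+14 = 37
ES_Task 6 = 14; EF_Task 6 = 14+10 = 24
ES_Task 7 = max(EF_Task 4=14, EF_Task 5=37, EF_Task 6=24) = 37; EF_Task 7 = 37+7 = 44
Expected project duration μ = 44 days. Critical path: Task 1 → Task 3 → Task 5 → Task 7.

Variance along critical path = 11.111 + 0.111 + 0.444 + 0.111 = 11.778; σ = 3.432 days.
D = μ + z·σ = 44 + 0.842·3.432 = 46.9 days

46.9 days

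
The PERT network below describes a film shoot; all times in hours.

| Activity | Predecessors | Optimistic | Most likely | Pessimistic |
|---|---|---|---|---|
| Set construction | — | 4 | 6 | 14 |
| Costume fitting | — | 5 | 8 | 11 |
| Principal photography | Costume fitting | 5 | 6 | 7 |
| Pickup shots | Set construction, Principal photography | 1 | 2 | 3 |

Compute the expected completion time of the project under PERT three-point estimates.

te_Set construction = (4 + 4·6 + 14)/6 = 42/6 = 7
te_Costume fitting = (5 + 4·8 + 11)/6 = 48/6 = 8
te_Principal photography = (5 + 4·6 + 7)/6 = 36/6 = 6
te_Pickup shots = (1 + 4·2 + 3)/6 = 12/6 = 2

Forward pass:
ES_Set construction = 0; EF_Set construction = 7
ES_Costume fitting = 0; EF_Costume fitting = 8
ES_Principal photography = 8; EF_Principal photography = 8+6 = 14
ES_Pickup shots = max(EF_Set construction=7, EF_Principal photography=14) = 14; EF_Pickup shots = 14+2 = 16
Expected project duration μ = 16 hours. Critical path: Costume fitting → Principal photography → Pickup shots.

16 hours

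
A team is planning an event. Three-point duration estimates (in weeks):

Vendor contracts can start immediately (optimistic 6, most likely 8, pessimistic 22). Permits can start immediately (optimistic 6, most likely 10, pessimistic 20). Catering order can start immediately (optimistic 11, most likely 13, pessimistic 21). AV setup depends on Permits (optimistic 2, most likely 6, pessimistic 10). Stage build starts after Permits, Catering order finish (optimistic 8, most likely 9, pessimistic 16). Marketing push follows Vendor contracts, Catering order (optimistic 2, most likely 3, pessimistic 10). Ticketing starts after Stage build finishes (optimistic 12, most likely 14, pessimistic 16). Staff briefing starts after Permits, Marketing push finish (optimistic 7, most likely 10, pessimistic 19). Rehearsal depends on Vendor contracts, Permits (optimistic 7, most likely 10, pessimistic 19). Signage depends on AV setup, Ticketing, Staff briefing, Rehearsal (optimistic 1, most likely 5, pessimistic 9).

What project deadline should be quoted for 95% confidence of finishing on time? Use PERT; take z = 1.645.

47.3 weeks

te_Vendor contracts = (6 + 4·8 + 22)/6 = 60/6 = 10; σ²_Vendor contracts = ((22−6)/6)² = 7.111
te_Permits = (6 + 4·10 + 20)/6 = 66/6 = 11; σ²_Permits = ((20−6)/6)² = 5.444
te_Catering order = (11 + 4·13 + 21)/6 = 84/6 = 14; σ²_Catering order = ((21−11)/6)² = 2.778
te_AV setup = (2 + 4·6 + 10)/6 = 36/6 = 6; σ²_AV setup = ((10−2)/6)² = 1.778
te_Stage build = (8 + 4·9 + 16)/6 = 60/6 = 10; σ²_Stage build = ((16−8)/6)² = 1.778
te_Marketing push = (2 + 4·3 + 10)/6 = 24/6 = 4; σ²_Marketing push = ((10−2)/6)² = 1.778
te_Ticketing = (12 + 4·14 + 16)/6 = 84/6 = 14; σ²_Ticketing = ((16−12)/6)² = 0.444
te_Staff briefing = (7 + 4·10 + 19)/6 = 66/6 = 11; σ²_Staff briefing = ((19−7)/6)² = 4.000
te_Rehearsal = (7 + 4·10 + 19)/6 = 66/6 = 11; σ²_Rehearsal = ((19−7)/6)² = 4.000
te_Signage = (1 + 4·5 + 9)/6 = 30/6 = 5; σ²_Signage = ((9−1)/6)² = 1.778

Forward pass:
ES_Vendor contracts = 0; EF_Vendor contracts = 10
ES_Permits = 0; EF_Permits = 11
ES_Catering order = 0; EF_Catering order = 14
ES_AV setup = 11; EF_AV setup = 11+6 = 17
ES_Stage build = max(EF_Permits=11, EF_Catering order=14) = 14; EF_Stage build = 14+10 = 24
ES_Marketing push = max(EF_Vendor contracts=10, EF_Catering order=14) = 14; EF_Marketing push = 14+4 = 18
ES_Ticketing = 24; EF_Ticketing = 24+14 = 38
ES_Staff briefing = max(EF_Permits=11, EF_Marketing push=18) = 18; EF_Staff briefing = 18+11 = 29
ES_Rehearsal = max(EF_Vendor contracts=10, EF_Permits=11) = 11; EF_Rehearsal = 11+11 = 22
ES_Signage = max(EF_AV setup=17, EF_Ticketing=38, EF_Staff briefing=29, EF_Rehearsal=22) = 38; EF_Signage = 38+5 = 43
Expected project duration μ = 43 weeks. Critical path: Catering order → Stage build → Ticketing → Signage.

Variance along critical path = 2.778 + 1.778 + 0.444 + 1.778 = 6.778; σ = 2.603 weeks.
D = μ + z·σ = 43 + 1.645·2.603 = 47.3 weeks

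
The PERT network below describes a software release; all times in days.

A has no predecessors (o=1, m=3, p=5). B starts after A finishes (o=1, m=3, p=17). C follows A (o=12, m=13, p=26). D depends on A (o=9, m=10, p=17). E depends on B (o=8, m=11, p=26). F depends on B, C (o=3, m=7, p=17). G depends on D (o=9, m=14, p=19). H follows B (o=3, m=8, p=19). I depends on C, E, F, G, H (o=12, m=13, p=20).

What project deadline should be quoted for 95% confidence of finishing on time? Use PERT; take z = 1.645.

46.3 days

te_A = (1 + 4·3 + 5)/6 = 18/6 = 3; σ²_A = ((5−1)/6)² = 0.444
te_B = (1 + 4·3 + 17)/6 = 30/6 = 5; σ²_B = ((17−1)/6)² = 7.111
te_C = (12 + 4·13 + 26)/6 = 90/6 = 15; σ²_C = ((26−12)/6)² = 5.444
te_D = (9 + 4·10 + 17)/6 = 66/6 = 11; σ²_D = ((17−9)/6)² = 1.778
te_E = (8 + 4·11 + 26)/6 = 78/6 = 13; σ²_E = ((26−8)/6)² = 9.000
te_F = (3 + 4·7 + 17)/6 = 48/6 = 8; σ²_F = ((17−3)/6)² = 5.444
te_G = (9 + 4·14 + 19)/6 = 84/6 = 14; σ²_G = ((19−9)/6)² = 2.778
te_H = (3 + 4·8 + 19)/6 = 54/6 = 9; σ²_H = ((19−3)/6)² = 7.111
te_I = (12 + 4·13 + 20)/6 = 84/6 = 14; σ²_I = ((20−12)/6)² = 1.778

Forward pass:
ES_A = 0; EF_A = 3
ES_B = 3; EF_B = 3+5 = 8
ES_C = 3; EF_C = 3+15 = 18
ES_D = 3; EF_D = 3+11 = 14
ES_E = 8; EF_E = 8+13 = 21
ES_F = max(EF_B=8, EF_C=18) = 18; EF_F = 18+8 = 26
ES_G = 14; EF_G = 14+14 = 28
ES_H = 8; EF_H = 8+9 = 17
ES_I = max(EF_C=18, EF_E=21, EF_F=26, EF_G=28, EF_H=17) = 28; EF_I = 28+14 = 42
Expected project duration μ = 42 days. Critical path: A → D → G → I.

Variance along critical path = 0.444 + 1.778 + 2.778 + 1.778 = 6.778; σ = 2.603 days.
D = μ + z·σ = 42 + 1.645·2.603 = 46.3 days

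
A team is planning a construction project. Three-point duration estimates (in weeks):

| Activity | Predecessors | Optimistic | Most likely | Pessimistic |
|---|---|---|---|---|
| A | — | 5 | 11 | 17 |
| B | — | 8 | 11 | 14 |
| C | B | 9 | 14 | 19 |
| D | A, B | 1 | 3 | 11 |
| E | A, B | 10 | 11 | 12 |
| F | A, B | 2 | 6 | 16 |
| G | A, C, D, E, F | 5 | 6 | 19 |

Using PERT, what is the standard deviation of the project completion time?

3.04 weeks

te_A = (5 + 4·11 + 17)/6 = 66/6 = 11; σ²_A = ((17−5)/6)² = 4.000
te_B = (8 + 4·11 + 14)/6 = 66/6 = 11; σ²_B = ((14−8)/6)² = 1.000
te_C = (9 + 4·14 + 19)/6 = 84/6 = 14; σ²_C = ((19−9)/6)² = 2.778
te_D = (1 + 4·3 + 11)/6 = 24/6 = 4; σ²_D = ((11−1)/6)² = 2.778
te_E = (10 + 4·11 + 12)/6 = 66/6 = 11; σ²_E = ((12−10)/6)² = 0.111
te_F = (2 + 4·6 + 16)/6 = 42/6 = 7; σ²_F = ((16−2)/6)² = 5.444
te_G = (5 + 4·6 + 19)/6 = 48/6 = 8; σ²_G = ((19−5)/6)² = 5.444

Forward pass:
ES_A = 0; EF_A = 11
ES_B = 0; EF_B = 11
ES_C = 11; EF_C = 11+14 = 25
ES_D = max(EF_A=11, EF_B=11) = 11; EF_D = 11+4 = 15
ES_E = max(EF_A=11, EF_B=11) = 11; EF_E = 11+11 = 22
ES_F = max(EF_A=11, EF_B=11) = 11; EF_F = 11+7 = 18
ES_G = max(EF_A=11, EF_C=25, EF_D=15, EF_E=22, EF_F=18) = 25; EF_G = 25+8 = 33
Expected project duration μ = 33 weeks. Critical path: B → C → G.

Variance along critical path = 1.000 + 2.778 + 5.444 = 9.222
σ = √9.222 = 3.037 weeks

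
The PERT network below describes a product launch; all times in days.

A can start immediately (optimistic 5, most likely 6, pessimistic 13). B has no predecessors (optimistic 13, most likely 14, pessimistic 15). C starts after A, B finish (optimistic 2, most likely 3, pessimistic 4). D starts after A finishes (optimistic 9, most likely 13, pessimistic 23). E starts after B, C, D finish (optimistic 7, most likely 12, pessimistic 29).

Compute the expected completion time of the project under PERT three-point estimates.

35 days

te_A = (5 + 4·6 + 13)/6 = 42/6 = 7
te_B = (13 + 4·14 + 15)/6 = 84/6 = 14
te_C = (2 + 4·3 + 4)/6 = 18/6 = 3
te_D = (9 + 4·13 + 23)/6 = 84/6 = 14
te_E = (7 + 4·12 + 29)/6 = 84/6 = 14

Forward pass:
ES_A = 0; EF_A = 7
ES_B = 0; EF_B = 14
ES_C = max(EF_A=7, EF_B=14) = 14; EF_C = 14+3 = 17
ES_D = 7; EF_D = 7+14 = 21
ES_E = max(EF_B=14, EF_C=17, EF_D=21) = 21; EF_E = 21+14 = 35
Expected project duration μ = 35 days. Critical path: A → D → E.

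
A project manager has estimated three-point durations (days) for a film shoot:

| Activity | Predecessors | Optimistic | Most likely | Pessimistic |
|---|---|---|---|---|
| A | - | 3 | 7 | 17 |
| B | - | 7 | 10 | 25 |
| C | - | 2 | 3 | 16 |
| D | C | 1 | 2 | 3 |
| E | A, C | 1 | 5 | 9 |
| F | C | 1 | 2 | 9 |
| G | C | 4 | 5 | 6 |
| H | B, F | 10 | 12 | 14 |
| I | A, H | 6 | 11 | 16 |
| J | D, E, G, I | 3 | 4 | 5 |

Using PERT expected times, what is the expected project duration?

39 days

te_A = (3 + 4·7 + 17)/6 = 48/6 = 8
te_B = (7 + 4·10 + 25)/6 = 72/6 = 12
te_C = (2 + 4·3 + 16)/6 = 30/6 = 5
te_D = (1 + 4·2 + 3)/6 = 12/6 = 2
te_E = (1 + 4·5 + 9)/6 = 30/6 = 5
te_F = (1 + 4·2 + 9)/6 = 18/6 = 3
te_G = (4 + 4·5 + 6)/6 = 30/6 = 5
te_H = (10 + 4·12 + 14)/6 = 72/6 = 12
te_I = (6 + 4·11 + 16)/6 = 66/6 = 11
te_J = (3 + 4·4 + 5)/6 = 24/6 = 4

Forward pass:
ES_A = 0; EF_A = 8
ES_B = 0; EF_B = 12
ES_C = 0; EF_C = 5
ES_D = 5; EF_D = 5+2 = 7
ES_E = max(EF_A=8, EF_C=5) = 8; EF_E = 8+5 = 13
ES_F = 5; EF_F = 5+3 = 8
ES_G = 5; EF_G = 5+5 = 10
ES_H = max(EF_B=12, EF_F=8) = 12; EF_H = 12+12 = 24
ES_I = max(EF_A=8, EF_H=24) = 24; EF_I = 24+11 = 35
ES_J = max(EF_D=7, EF_E=13, EF_G=10, EF_I=35) = 35; EF_J = 35+4 = 39
Expected project duration μ = 39 days. Critical path: B → H → I → J.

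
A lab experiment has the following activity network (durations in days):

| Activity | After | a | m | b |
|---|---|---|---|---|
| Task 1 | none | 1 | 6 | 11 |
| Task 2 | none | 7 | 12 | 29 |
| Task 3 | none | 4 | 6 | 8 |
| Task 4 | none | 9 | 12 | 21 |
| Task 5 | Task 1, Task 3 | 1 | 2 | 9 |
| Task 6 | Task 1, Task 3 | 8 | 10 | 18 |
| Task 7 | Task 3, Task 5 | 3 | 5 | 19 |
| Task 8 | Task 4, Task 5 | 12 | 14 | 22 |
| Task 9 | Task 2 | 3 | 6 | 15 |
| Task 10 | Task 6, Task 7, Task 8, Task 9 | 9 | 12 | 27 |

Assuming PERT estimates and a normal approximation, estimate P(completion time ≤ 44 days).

0.693

te_Task 1 = (1 + 4·6 + 11)/6 = 36/6 = 6; σ²_Task 1 = ((11−1)/6)² = 2.778
te_Task 2 = (7 + 4·12 + 29)/6 = 84/6 = 14; σ²_Task 2 = ((29−7)/6)² = 13.444
te_Task 3 = (4 + 4·6 + 8)/6 = 36/6 = 6; σ²_Task 3 = ((8−4)/6)² = 0.444
te_Task 4 = (9 + 4·12 + 21)/6 = 78/6 = 13; σ²_Task 4 = ((21−9)/6)² = 4.000
te_Task 5 = (1 + 4·2 + 9)/6 = 18/6 = 3; σ²_Task 5 = ((9−1)/6)² = 1.778
te_Task 6 = (8 + 4·10 + 18)/6 = 66/6 = 11; σ²_Task 6 = ((18−8)/6)² = 2.778
te_Task 7 = (3 + 4·5 + 19)/6 = 42/6 = 7; σ²_Task 7 = ((19−3)/6)² = 7.111
te_Task 8 = (12 + 4·14 + 22)/6 = 90/6 = 15; σ²_Task 8 = ((22−12)/6)² = 2.778
te_Task 9 = (3 + 4·6 + 15)/6 = 42/6 = 7; σ²_Task 9 = ((15−3)/6)² = 4.000
te_Task 10 = (9 + 4·12 + 27)/6 = 84/6 = 14; σ²_Task 10 = ((27−9)/6)² = 9.000

Forward pass:
ES_Task 1 = 0; EF_Task 1 = 6
ES_Task 2 = 0; EF_Task 2 = 14
ES_Task 3 = 0; EF_Task 3 = 6
ES_Task 4 = 0; EF_Task 4 = 13
ES_Task 5 = max(EF_Task 1=6, EF_Task 3=6) = 6; EF_Task 5 = 6+3 = 9
ES_Task 6 = max(EF_Task 1=6, EF_Task 3=6) = 6; EF_Task 6 = 6+11 = 17
ES_Task 7 = max(EF_Task 3=6, EF_Task 5=9) = 9; EF_Task 7 = 9+7 = 16
ES_Task 8 = max(EF_Task 4=13, EF_Task 5=9) = 13; EF_Task 8 = 13+15 = 28
ES_Task 9 = 14; EF_Task 9 = 14+7 = 21
ES_Task 10 = max(EF_Task 6=17, EF_Task 7=16, EF_Task 8=28, EF_Task 9=21) = 28; EF_Task 10 = 28+14 = 42
Expected project duration μ = 42 days. Critical path: Task 4 → Task 8 → Task 10.

Variance along critical path = 4.000 + 2.778 + 9.000 = 15.778; σ = √15.778 = 3.972 days.
Z = (44 − 42) / 3.972 = 0.504
P(T ≤ 44) = Φ(0.504) ≈ 0.693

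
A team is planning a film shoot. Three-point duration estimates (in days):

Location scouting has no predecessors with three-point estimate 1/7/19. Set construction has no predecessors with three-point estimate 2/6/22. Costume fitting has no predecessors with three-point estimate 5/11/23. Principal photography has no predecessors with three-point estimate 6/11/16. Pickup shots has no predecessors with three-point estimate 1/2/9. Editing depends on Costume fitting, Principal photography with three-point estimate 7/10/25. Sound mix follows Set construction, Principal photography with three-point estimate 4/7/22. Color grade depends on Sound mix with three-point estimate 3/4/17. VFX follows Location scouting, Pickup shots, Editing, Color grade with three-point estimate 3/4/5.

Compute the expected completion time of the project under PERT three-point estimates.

te_Location scouting = (1 + 4·7 + 19)/6 = 48/6 = 8
te_Set construction = (2 + 4·6 + 22)/6 = 48/6 = 8
te_Costume fitting = (5 + 4·11 + 23)/6 = 72/6 = 12
te_Principal photography = (6 + 4·11 + 16)/6 = 66/6 = 11
te_Pickup shots = (1 + 4·2 + 9)/6 = 18/6 = 3
te_Editing = (7 + 4·10 + 25)/6 = 72/6 = 12
te_Sound mix = (4 + 4·7 + 22)/6 = 54/6 = 9
te_Color grade = (3 + 4·4 + 17)/6 = 36/6 = 6
te_VFX = (3 + 4·4 + 5)/6 = 24/6 = 4

Forward pass:
ES_Location scouting = 0; EF_Location scouting = 8
ES_Set construction = 0; EF_Set construction = 8
ES_Costume fitting = 0; EF_Costume fitting = 12
ES_Principal photography = 0; EF_Principal photography = 11
ES_Pickup shots = 0; EF_Pickup shots = 3
ES_Editing = max(EF_Costume fitting=12, EF_Principal photography=11) = 12; EF_Editing = 12+12 = 24
ES_Sound mix = max(EF_Set construction=8, EF_Principal photography=11) = 11; EF_Sound mix = 11+9 = 20
ES_Color grade = 20; EF_Color grade = 20+6 = 26
ES_VFX = max(EF_Location scouting=8, EF_Pickup shots=3, EF_Editing=24, EF_Color grade=26) = 26; EF_VFX = 26+4 = 30
Expected project duration μ = 30 days. Critical path: Principal photography → Sound mix → Color grade → VFX.

30 days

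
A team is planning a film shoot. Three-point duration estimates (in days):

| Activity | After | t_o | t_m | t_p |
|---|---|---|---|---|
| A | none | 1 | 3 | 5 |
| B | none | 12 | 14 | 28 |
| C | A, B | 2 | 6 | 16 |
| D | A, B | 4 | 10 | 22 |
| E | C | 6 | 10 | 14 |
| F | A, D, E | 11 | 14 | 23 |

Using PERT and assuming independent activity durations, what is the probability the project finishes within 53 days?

0.879

te_A = (1 + 4·3 + 5)/6 = 18/6 = 3; σ²_A = ((5−1)/6)² = 0.444
te_B = (12 + 4·14 + 28)/6 = 96/6 = 16; σ²_B = ((28−12)/6)² = 7.111
te_C = (2 + 4·6 + 16)/6 = 42/6 = 7; σ²_C = ((16−2)/6)² = 5.444
te_D = (4 + 4·10 + 22)/6 = 66/6 = 11; σ²_D = ((22−4)/6)² = 9.000
te_E = (6 + 4·10 + 14)/6 = 60/6 = 10; σ²_E = ((14−6)/6)² = 1.778
te_F = (11 + 4·14 + 23)/6 = 90/6 = 15; σ²_F = ((23−11)/6)² = 4.000

Forward pass:
ES_A = 0; EF_A = 3
ES_B = 0; EF_B = 16
ES_C = max(EF_A=3, EF_B=16) = 16; EF_C = 16+7 = 23
ES_D = max(EF_A=3, EF_B=16) = 16; EF_D = 16+11 = 27
ES_E = 23; EF_E = 23+10 = 33
ES_F = max(EF_A=3, EF_D=27, EF_E=33) = 33; EF_F = 33+15 = 48
Expected project duration μ = 48 days. Critical path: B → C → E → F.

Variance along critical path = 7.111 + 5.444 + 1.778 + 4.000 = 18.333; σ = √18.333 = 4.282 days.
Z = (53 − 48) / 4.282 = 1.168
P(T ≤ 53) = Φ(1.168) ≈ 0.879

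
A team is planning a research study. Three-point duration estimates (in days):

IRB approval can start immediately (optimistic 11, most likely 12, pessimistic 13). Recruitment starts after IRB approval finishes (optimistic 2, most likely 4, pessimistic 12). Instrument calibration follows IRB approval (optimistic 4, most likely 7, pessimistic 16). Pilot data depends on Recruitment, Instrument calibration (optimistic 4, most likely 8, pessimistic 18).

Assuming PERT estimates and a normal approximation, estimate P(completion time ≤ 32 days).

te_IRB approval = (11 + 4·12 + 13)/6 = 72/6 = 12; σ²_IRB approval = ((13−11)/6)² = 0.111
te_Recruitment = (2 + 4·4 + 12)/6 = 30/6 = 5; σ²_Recruitment = ((12−2)/6)² = 2.778
te_Instrument calibration = (4 + 4·7 + 16)/6 = 48/6 = 8; σ²_Instrument calibration = ((16−4)/6)² = 4.000
te_Pilot data = (4 + 4·8 + 18)/6 = 54/6 = 9; σ²_Pilot data = ((18−4)/6)² = 5.444

Forward pass:
ES_IRB approval = 0; EF_IRB approval = 12
ES_Recruitment = 12; EF_Recruitment = 12+5 = 17
ES_Instrument calibration = 12; EF_Instrument calibration = 12+8 = 20
ES_Pilot data = max(EF_Recruitment=17, EF_Instrument calibration=20) = 20; EF_Pilot data = 20+9 = 29
Expected project duration μ = 29 days. Critical path: IRB approval → Instrument calibration → Pilot data.

Variance along critical path = 0.111 + 4.000 + 5.444 = 9.556; σ = √9.556 = 3.091 days.
Z = (32 − 29) / 3.091 = 0.970
P(T ≤ 32) = Φ(0.970) ≈ 0.834

0.834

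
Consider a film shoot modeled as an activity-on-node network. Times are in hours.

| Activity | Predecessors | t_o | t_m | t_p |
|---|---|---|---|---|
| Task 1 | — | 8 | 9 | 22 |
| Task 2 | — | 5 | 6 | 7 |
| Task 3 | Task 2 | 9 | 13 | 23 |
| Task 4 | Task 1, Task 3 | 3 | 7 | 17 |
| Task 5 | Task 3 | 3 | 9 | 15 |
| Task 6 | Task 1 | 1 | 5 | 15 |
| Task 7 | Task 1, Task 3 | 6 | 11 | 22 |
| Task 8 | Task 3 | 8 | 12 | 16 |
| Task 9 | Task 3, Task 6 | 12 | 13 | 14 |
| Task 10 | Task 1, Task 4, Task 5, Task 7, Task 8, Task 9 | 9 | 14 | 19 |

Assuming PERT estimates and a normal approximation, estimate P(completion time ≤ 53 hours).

te_Task 1 = (8 + 4·9 + 22)/6 = 66/6 = 11; σ²_Task 1 = ((22−8)/6)² = 5.444
te_Task 2 = (5 + 4·6 + 7)/6 = 36/6 = 6; σ²_Task 2 = ((7−5)/6)² = 0.111
te_Task 3 = (9 + 4·13 + 23)/6 = 84/6 = 14; σ²_Task 3 = ((23−9)/6)² = 5.444
te_Task 4 = (3 + 4·7 + 17)/6 = 48/6 = 8; σ²_Task 4 = ((17−3)/6)² = 5.444
te_Task 5 = (3 + 4·9 + 15)/6 = 54/6 = 9; σ²_Task 5 = ((15−3)/6)² = 4.000
te_Task 6 = (1 + 4·5 + 15)/6 = 36/6 = 6; σ²_Task 6 = ((15−1)/6)² = 5.444
te_Task 7 = (6 + 4·11 + 22)/6 = 72/6 = 12; σ²_Task 7 = ((22−6)/6)² = 7.111
te_Task 8 = (8 + 4·12 + 16)/6 = 72/6 = 12; σ²_Task 8 = ((16−8)/6)² = 1.778
te_Task 9 = (12 + 4·13 + 14)/6 = 78/6 = 13; σ²_Task 9 = ((14−12)/6)² = 0.111
te_Task 10 = (9 + 4·14 + 19)/6 = 84/6 = 14; σ²_Task 10 = ((19−9)/6)² = 2.778

Forward pass:
ES_Task 1 = 0; EF_Task 1 = 11
ES_Task 2 = 0; EF_Task 2 = 6
ES_Task 3 = 6; EF_Task 3 = 6+14 = 20
ES_Task 4 = max(EF_Task 1=11, EF_Task 3=20) = 20; EF_Task 4 = 20+8 = 28
ES_Task 5 = 20; EF_Task 5 = 20+9 = 29
ES_Task 6 = 11; EF_Task 6 = 11+6 = 17
ES_Task 7 = max(EF_Task 1=11, EF_Task 3=20) = 20; EF_Task 7 = 20+12 = 32
ES_Task 8 = 20; EF_Task 8 = 20+12 = 32
ES_Task 9 = max(EF_Task 3=20, EF_Task 6=17) = 20; EF_Task 9 = 20+13 = 33
ES_Task 10 = max(EF_Task 1=11, EF_Task 4=28, EF_Task 5=29, EF_Task 7=32, EF_Task 8=32, EF_Task 9=33) = 33; EF_Task 10 = 33+14 = 47
Expected project duration μ = 47 hours. Critical path: Task 2 → Task 3 → Task 9 → Task 10.

Variance along critical path = 0.111 + 5.444 + 0.111 + 2.778 = 8.444; σ = √8.444 = 2.906 hours.
Z = (53 − 47) / 2.906 = 2.065
P(T ≤ 53) = Φ(2.065) ≈ 0.981

0.981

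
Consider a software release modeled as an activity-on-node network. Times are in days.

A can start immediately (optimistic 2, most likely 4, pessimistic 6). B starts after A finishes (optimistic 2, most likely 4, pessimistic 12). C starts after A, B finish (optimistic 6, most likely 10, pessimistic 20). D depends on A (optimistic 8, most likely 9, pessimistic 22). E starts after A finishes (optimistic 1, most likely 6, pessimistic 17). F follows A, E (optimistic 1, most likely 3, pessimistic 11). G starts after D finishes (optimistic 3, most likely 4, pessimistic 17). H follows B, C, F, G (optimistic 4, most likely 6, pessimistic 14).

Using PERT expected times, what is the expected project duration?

te_A = (2 + 4·4 + 6)/6 = 24/6 = 4
te_B = (2 + 4·4 + 12)/6 = 30/6 = 5
te_C = (6 + 4·10 + 20)/6 = 66/6 = 11
te_D = (8 + 4·9 + 22)/6 = 66/6 = 11
te_E = (1 + 4·6 + 17)/6 = 42/6 = 7
te_F = (1 + 4·3 + 11)/6 = 24/6 = 4
te_G = (3 + 4·4 + 17)/6 = 36/6 = 6
te_H = (4 + 4·6 + 14)/6 = 42/6 = 7

Forward pass:
ES_A = 0; EF_A = 4
ES_B = 4; EF_B = 4+5 = 9
ES_C = max(EF_A=4, EF_B=9) = 9; EF_C = 9+11 = 20
ES_D = 4; EF_D = 4+11 = 15
ES_E = 4; EF_E = 4+7 = 11
ES_F = max(EF_A=4, EF_E=11) = 11; EF_F = 11+4 = 15
ES_G = 15; EF_G = 15+6 = 21
ES_H = max(EF_B=9, EF_C=20, EF_F=15, EF_G=21) = 21; EF_H = 21+7 = 28
Expected project duration μ = 28 days. Critical path: A → D → G → H.

28 days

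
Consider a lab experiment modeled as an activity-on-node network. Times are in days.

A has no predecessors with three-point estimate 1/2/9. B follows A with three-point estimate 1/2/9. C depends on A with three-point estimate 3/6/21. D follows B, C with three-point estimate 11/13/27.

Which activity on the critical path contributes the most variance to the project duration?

te_A = (1 + 4·2 + 9)/6 = 18/6 = 3; σ²_A = ((9−1)/6)² = 1.778
te_B = (1 + 4·2 + 9)/6 = 18/6 = 3; σ²_B = ((9−1)/6)² = 1.778
te_C = (3 + 4·6 + 21)/6 = 48/6 = 8; σ²_C = ((21−3)/6)² = 9.000
te_D = (11 + 4·13 + 27)/6 = 90/6 = 15; σ²_D = ((27−11)/6)² = 7.111

Forward pass:
ES_A = 0; EF_A = 3
ES_B = 3; EF_B = 3+3 = 6
ES_C = 3; EF_C = 3+8 = 11
ES_D = max(EF_B=6, EF_C=11) = 11; EF_D = 11+15 = 26
Expected project duration μ = 26 days. Critical path: A → C → D.

Variances on critical path: σ²_A=1.778, σ²_C=9.000, σ²_D=7.111.
Largest is σ²_C = 9.000.

C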